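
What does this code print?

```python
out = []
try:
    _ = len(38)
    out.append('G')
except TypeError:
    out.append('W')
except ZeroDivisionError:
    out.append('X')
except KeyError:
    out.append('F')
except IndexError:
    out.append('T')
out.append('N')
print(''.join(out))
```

Execution trace: 'W' (except TypeError) → 'N' (after the try/except). Output: WN

Answer: WN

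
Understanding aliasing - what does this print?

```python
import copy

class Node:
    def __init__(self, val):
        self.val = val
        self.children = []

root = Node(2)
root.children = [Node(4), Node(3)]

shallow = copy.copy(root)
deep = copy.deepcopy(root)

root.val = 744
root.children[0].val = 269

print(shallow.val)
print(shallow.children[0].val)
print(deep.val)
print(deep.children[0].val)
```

Key concept: deep copy with custom objects.
Step by step:
`root = Node(2)` → root = Node(val=2, children=[])
`root.children = [Node(4), Node(3)]` → root = Node(val=2, children=[Node(val=4, children=[]), Node(val=3, children=[])])
`shallow = copy.copy(root)` → shallow = Node(val=2, children=[Node(val=4, children=[]), Node(val=3, children=[])])
`deep = copy.deepcopy(root)` → deep = Node(val=2, children=[Node(val=4, children=[]), Node(val=3, children=[])])
`root.val = 744` → root = Node(val=744, children=[Node(val=4, children=[]), Node(val=3, children=[])])
`root.children[0].val = 269` → root = Node(val=744, children=[Node(val=269, children=[]), Node(val=3, children=[])]); shallow = Node(val=2, children=[Node(val=269, children=[]), Node(val=3, children=[])])
`print(shallow.val)` → prints 2
`print(shallow.children[0].val)` → prints 269
`print(deep.val)` → prints 2
`print(deep.children[0].val)` → prints 4

Answer:
2
269
2
4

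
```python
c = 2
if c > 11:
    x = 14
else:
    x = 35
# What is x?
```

Trace:
`c = 2` → c = 2
`if c > 11: ...` → c > 11 is False, take else branch → x = 35
So x = 35

Answer: 35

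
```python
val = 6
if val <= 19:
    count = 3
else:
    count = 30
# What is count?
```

Trace:
`val = 6` → val = 6
`if val <= 19: ...` → val <= 19 is True → count = 3
So count = 3

Answer: 3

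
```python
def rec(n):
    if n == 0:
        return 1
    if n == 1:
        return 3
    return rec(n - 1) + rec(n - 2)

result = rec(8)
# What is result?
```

Build up from base cases: rec(0)=1, rec(1)=3, rec(2)=4, rec(3)=7, rec(4)=11, rec(5)=18, rec(6)=29, ..., rec(8)=76

Answer: 76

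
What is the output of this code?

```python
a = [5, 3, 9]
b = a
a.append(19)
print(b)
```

Key concept: basic list aliasing.
Step by step:
`a = [5, 3, 9]` → a = [5, 3, 9]
`b = a` → b = [5, 3, 9] (same object as a)
`a.append(19)` → a = [5, 3, 9, 19] (same object as b); b = [5, 3, 9, 19] (same object as a)
`print(b)` → prints [5, 3, 9, 19]

Answer: [5, 3, 9, 19]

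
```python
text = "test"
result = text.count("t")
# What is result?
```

Trace:
`text = "test"` → text = 'test'
`result = text.count("t")` → result = 2
So result = 2

Answer: 2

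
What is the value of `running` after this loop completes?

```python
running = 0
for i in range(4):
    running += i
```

Sum of 0 to 3 = 6
`running` takes the values: 0 → 1 → 3 → 6

Answer: 6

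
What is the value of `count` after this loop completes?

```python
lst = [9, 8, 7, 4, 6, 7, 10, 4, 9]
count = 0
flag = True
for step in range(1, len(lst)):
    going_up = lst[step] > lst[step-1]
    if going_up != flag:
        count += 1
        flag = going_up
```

Count direction changes in [9, 8, 7, 4, 6, 7, 10, 4, 9]
`count` takes the values: 0 → 1 → 2 → 3 → 4

Answer: 4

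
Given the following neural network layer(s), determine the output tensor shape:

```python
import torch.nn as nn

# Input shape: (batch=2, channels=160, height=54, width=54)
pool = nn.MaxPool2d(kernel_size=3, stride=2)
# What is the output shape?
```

Input: (2, 160, 54, 54) -> Output: (2, 160, 26, 26)

Answer: (2, 160, 26, 26)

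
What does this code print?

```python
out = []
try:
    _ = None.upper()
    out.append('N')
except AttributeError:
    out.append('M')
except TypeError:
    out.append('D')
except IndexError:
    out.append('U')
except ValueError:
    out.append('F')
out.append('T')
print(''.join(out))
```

Execution trace: 'M' (except AttributeError) → 'T' (after the try/except). Output: MT

Answer: MT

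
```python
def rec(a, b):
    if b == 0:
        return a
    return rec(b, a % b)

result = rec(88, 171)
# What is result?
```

rec(88, 171) -> rec(171, 88) -> rec(88, 83) -> rec(83, 5) -> rec(5, 3) -> rec(3, 2) -> rec(2, 1) -> rec(1, 0) -> 1

Answer: 1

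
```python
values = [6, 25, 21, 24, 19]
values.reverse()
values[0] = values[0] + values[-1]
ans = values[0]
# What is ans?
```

Trace:
`values = [6, 25, 21, 24, 19]` → values = [6, 25, 21, 24, 19]
`values.reverse()` → values = [19, 24, 21, 25, 6]
`values[0] = values[0] + values[-1]` → values = [25, 24, 21, 25, 6]
`ans = values[0]` → ans = 25
So ans = 25

Answer: 25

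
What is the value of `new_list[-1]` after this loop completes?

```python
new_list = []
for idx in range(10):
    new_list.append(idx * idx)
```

Last element of squares 0 to 9
`new_list` takes the values: [] → [0] → [0, 1] → [0, 1, 4] → [0, 1, 4, 9] → [0, 1, 4, 9, 16] → [0, 1, 4, 9, 16, 25] → [0, 1, 4, 9, 16, 25, 36] → [0, 1, 4, 9, 16, 25, 36, 49] → [0, 1, 4, 9, 16, 25, 36, 49, 64] → [0, 1, 4, 9, 16, 25, 36, 49, 64, 81]
So `new_list[-1]` = 81

Answer: 81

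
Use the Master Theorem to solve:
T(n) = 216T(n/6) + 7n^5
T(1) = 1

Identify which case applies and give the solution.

a=216, b=6, f(n)=7n^5. log_6(216) = 3. Since c=5 > 3 and the regularity condition holds (216(n/6)^5 = (216/6^5)n^5 with 216/6^5 < 1), Case 3 applies: T(n) = Θ(f(n)) = O(n^5).

Answer: O(n^5) - Case 3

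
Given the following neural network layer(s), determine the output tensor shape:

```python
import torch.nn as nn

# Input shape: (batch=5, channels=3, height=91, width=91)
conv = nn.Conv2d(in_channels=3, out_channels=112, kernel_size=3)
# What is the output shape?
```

Input: (5, 3, 91, 91) -> Output: (5, 112, 89, 89)

Answer: (5, 112, 89, 89)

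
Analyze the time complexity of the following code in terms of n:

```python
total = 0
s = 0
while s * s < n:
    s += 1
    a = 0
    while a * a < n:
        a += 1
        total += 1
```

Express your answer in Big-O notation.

Each loop level contributes: √n × √n. Multiplying the contributions gives O(n).

Answer: O(n)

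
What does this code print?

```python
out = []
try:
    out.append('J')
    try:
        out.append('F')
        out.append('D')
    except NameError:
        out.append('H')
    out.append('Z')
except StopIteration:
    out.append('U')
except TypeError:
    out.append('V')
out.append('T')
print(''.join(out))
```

Execution trace: 'J' (try body) → 'F' (inner try body) → 'D' (inner try body, no exception) → 'Z' (try body, no exception) → 'T' (after the try/except). Output: JFDZT

Answer: JFDZT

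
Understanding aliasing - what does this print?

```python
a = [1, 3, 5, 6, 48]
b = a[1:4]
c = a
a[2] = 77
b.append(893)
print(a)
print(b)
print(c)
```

Key concept: slice vs alias.
Step by step:
`a = [1, 3, 5, 6, 48]` → a = [1, 3, 5, 6, 48]
`b = a[1:4]` → b = [3, 5, 6]
`c = a` → c = [1, 3, 5, 6, 48] (same object as a)
`a[2] = 77` → a = [1, 3, 77, 6, 48] (same object as c); c = [1, 3, 77, 6, 48] (same object as a)
`b.append(893)` → b = [3, 5, 6, 893]
`print(a)` → prints [1, 3, 77, 6, 48]
`print(b)` → prints [3, 5, 6, 893]
`print(c)` → prints [1, 3, 77, 6, 48]

Answer:
[1, 3, 77, 6, 48]
[3, 5, 6, 893]
[1, 3, 77, 6, 48]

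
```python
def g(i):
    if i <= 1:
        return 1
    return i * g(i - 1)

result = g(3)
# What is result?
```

g(3) = 3 * 2 * 1 = 6

Answer: 6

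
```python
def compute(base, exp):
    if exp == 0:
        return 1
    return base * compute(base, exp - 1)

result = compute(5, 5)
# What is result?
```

compute(5, 5) = 5 * 5 * 5 * 5 * 5 = 3125

Answer: 3125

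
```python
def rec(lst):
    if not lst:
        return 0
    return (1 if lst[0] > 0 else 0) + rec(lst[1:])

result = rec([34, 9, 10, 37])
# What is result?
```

Count of positive elements in [34, 9, 10, 37] = 4

Answer: 4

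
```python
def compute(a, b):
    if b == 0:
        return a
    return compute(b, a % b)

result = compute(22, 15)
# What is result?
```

compute(22, 15) -> compute(15, 7) -> compute(7, 1) -> compute(1, 0) -> 1

Answer: 1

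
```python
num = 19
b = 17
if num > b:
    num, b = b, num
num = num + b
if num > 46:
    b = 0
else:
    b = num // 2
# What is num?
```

Trace:
`num = 19` → num = 19
`b = 17` → b = 17
`if num > b: ...` → num > b is True → num = 17; b = 19
`num = num + b` → num = 36
`if num > 46: ...` → num > 46 is False, take else branch → b = 18
So num = 36

Answer: 36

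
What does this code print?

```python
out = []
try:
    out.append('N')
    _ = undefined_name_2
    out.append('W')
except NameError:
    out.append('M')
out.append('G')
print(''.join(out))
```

Execution trace: 'N' (try body) → 'M' (except NameError) → 'G' (after the try/except). Output: NMG

Answer: NMG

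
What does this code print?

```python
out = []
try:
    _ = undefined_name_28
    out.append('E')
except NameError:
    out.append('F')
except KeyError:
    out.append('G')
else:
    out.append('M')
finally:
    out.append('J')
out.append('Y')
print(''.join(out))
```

Execution trace: 'F' (except NameError) → 'J' (finally) → 'Y' (after the try/except). Output: FJY

Answer: FJY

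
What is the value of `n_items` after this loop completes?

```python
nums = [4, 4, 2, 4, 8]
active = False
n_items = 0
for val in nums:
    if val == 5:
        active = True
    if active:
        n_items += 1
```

Count elements after first 5 in [4, 4, 2, 4, 8]
`n_items` takes the values: 0

Answer: 0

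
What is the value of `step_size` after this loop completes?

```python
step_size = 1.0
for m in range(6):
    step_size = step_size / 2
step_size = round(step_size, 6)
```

Halving LR 6 times: 1 / 2^6
`step_size` takes the values: 1.0 → 0.5 → 0.25 → 0.125 → 0.0625 → 0.03125 → 0.015625

Answer: 0.015625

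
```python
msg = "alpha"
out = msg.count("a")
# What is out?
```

Trace:
`msg = "alpha"` → msg = 'alpha'
`out = msg.count("a")` → out = 2
So out = 2

Answer: 2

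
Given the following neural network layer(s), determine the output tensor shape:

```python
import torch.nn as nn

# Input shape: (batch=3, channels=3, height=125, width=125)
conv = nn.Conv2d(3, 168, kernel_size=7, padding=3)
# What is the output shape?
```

Input: (3, 3, 125, 125) -> Output: (3, 168, 125, 125)

Answer: (3, 168, 125, 125)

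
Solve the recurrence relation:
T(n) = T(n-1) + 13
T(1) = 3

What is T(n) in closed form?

Unrolling: T(n) = T(1) + 13·(n-1) = 3 + 13(n-1) = 13n - 10.

Answer: T(n) = 13n - 10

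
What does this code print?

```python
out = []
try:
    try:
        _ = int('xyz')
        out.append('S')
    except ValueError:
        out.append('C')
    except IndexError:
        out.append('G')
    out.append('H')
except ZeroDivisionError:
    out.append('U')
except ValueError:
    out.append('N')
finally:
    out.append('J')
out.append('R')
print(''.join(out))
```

Execution trace: 'C' (inner except ValueError) → 'H' (try body, no exception) → 'J' (finally) → 'R' (after the try/except). Output: CHJR

Answer: CHJR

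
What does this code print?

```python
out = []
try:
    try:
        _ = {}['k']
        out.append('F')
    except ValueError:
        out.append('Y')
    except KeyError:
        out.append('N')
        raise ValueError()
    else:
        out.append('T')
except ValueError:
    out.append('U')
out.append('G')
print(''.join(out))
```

Execution trace: 'N' (inner except KeyError) → 'U' (outer except ValueError) → 'G' (after the try/except). Output: NUG

Answer: NUG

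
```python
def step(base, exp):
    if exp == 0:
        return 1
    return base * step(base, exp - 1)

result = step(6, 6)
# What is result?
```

step(6, 6) = 6 * 6 * 6 * 6 * 6 * 6 = 46656

Answer: 46656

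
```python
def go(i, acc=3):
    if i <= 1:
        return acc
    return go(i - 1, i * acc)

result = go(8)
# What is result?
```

Accumulator trace (n, acc): (8, 3) -> (7, 24) -> (6, 168) -> (5, 1008) -> (4, 5040) -> (3, 20160) -> (2, 60480) -> (1, 120960) -> return 120960

Answer: 120960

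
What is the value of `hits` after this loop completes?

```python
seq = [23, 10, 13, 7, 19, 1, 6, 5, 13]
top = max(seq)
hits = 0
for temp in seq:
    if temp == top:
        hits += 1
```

Count of max value 23 in [23, 10, 13, 7, 19, 1, 6, 5, 13]
`hits` takes the values: 0 → 1

Answer: 1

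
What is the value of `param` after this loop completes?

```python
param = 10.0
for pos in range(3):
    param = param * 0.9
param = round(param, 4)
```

Exponential decay: 10.0 * 0.9^3
`param` takes the values: 10.0 → 9.0 → 8.1 → 7.29

Answer: 7.29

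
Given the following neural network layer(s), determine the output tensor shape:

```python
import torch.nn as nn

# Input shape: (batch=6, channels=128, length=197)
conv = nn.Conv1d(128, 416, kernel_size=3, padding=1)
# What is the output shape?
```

Input: (6, 128, 197) -> Output: (6, 416, 197)

Answer: (6, 416, 197)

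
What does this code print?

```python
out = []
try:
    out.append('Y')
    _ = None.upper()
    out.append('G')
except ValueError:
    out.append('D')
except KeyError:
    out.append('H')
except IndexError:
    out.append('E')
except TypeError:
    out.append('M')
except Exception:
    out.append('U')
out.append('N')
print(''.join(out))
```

Execution trace: 'Y' (try body) → 'U' (except Exception) → 'N' (after the try/except). Output: YUN

Answer: YUN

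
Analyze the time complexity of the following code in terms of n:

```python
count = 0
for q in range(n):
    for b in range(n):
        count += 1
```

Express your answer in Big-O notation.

Each loop level contributes: n × n. Multiplying the contributions gives O(n^2).

Answer: O(n^2)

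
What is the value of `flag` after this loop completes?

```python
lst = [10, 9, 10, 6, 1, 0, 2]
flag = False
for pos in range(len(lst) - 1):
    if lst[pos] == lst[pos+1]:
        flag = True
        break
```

Check consecutive duplicates in [10, 9, 10, 6, 1, 0, 2]
`flag` takes the values: False

Answer: False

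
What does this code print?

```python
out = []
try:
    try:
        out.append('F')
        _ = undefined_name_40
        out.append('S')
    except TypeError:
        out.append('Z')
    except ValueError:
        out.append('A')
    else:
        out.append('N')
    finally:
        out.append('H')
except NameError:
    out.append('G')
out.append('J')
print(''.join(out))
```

Execution trace: 'F' (try body) → 'H' (finally) → 'G' (outer except NameError) → 'J' (after the try/except). Output: FHGJ

Answer: FHGJ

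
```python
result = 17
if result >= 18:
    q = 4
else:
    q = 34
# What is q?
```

Trace:
`result = 17` → result = 17
`if result >= 18: ...` → result >= 18 is False, take else branch → q = 34
So q = 34

Answer: 34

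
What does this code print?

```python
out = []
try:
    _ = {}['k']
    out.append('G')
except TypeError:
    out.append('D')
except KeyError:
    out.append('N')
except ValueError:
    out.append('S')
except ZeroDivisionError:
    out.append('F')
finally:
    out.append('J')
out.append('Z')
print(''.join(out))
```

Execution trace: 'N' (except KeyError) → 'J' (finally) → 'Z' (after the try/except). Output: NJZ

Answer: NJZ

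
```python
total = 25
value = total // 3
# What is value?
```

Trace:
`total = 25` → total = 25
`value = total // 3` → value = 8
So value = 8

Answer: 8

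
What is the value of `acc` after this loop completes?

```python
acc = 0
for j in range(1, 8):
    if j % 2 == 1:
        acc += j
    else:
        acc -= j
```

Add odd, subtract even
`acc` takes the values: 0 → 1 → -1 → 2 → -2 → 3 → -3 → 4

Answer: 4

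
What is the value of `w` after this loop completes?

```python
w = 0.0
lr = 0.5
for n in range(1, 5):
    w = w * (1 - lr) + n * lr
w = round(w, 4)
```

Moving average with lr=0.5
`w` takes the values: 0.0 → 0.5 → 1.25 → 2.125 → 3.0625

Answer: 3.0625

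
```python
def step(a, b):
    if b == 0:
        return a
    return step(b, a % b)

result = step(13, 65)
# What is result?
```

step(13, 65) -> step(65, 13) -> step(13, 0) -> 13

Answer: 13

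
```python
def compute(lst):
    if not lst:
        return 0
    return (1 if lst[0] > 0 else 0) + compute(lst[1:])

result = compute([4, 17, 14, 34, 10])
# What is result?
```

Count of positive elements in [4, 17, 14, 34, 10] = 5

Answer: 5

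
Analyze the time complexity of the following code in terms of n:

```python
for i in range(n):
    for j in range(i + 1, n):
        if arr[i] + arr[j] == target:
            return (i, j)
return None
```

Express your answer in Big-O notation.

This is Two sum brute force. Time complexity: O(n²).

Answer: O(n²)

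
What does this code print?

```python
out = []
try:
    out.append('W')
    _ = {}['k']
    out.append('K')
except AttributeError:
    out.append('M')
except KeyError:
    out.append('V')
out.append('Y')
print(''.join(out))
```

Execution trace: 'W' (try body) → 'V' (except KeyError) → 'Y' (after the try/except). Output: WVY

Answer: WVY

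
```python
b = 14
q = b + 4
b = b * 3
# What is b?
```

Trace:
`b = 14` → b = 14
`q = b + 4` → q = 18
`b = b * 3` → b = 42
So b = 42

Answer: 42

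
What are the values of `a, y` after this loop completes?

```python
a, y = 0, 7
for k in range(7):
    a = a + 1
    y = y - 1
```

a goes 0→7, y goes 7→0
`a, y` takes the values: (0, 7) → (1, 7) → (1, 6) → (2, 6) → (2, 5) → (3, 5) → (3, 4) → (4, 4) → (4, 3) → (5, 3) → (5, 2) → (6, 2) → (6, 1) → (7, 1) → (7, 0)

Answer: 7, 0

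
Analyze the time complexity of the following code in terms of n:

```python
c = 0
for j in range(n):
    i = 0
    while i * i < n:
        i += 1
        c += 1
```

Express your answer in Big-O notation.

Each loop level contributes: n × √n. Multiplying the contributions gives O(n√n).

Answer: O(n√n)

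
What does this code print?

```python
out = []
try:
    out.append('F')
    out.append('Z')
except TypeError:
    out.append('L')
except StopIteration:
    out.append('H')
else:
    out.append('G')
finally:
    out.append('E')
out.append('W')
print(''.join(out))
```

Execution trace: 'F' (try body) → 'Z' (try body, no exception) → 'G' (else) → 'E' (finally) → 'W' (after the try/except). Output: FZGEW

Answer: FZGEW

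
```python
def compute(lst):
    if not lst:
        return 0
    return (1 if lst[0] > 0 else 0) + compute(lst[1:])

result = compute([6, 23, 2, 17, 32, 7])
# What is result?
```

Count of positive elements in [6, 23, 2, 17, 32, 7] = 6

Answer: 6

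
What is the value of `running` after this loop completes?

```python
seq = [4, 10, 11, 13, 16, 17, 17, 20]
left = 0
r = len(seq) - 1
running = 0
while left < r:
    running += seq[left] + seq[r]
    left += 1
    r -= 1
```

Sum of pairs from ends
`running` takes the values: 0 → 24 → 51 → 79 → 108

Answer: 108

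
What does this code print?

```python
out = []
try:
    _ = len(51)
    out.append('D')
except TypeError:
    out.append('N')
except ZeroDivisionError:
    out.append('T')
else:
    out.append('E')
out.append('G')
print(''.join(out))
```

Execution trace: 'N' (except TypeError) → 'G' (after the try/except). Output: NG

Answer: NG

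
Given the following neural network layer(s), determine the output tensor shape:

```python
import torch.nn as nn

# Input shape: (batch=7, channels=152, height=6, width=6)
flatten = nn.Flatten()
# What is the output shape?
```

Input: (7, 152, 6, 6) -> Output: (7, 5472)

Answer: (7, 5472)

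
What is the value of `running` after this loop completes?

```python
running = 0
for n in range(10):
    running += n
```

Sum of 0 to 9 = 45
`running` takes the values: 0 → 1 → 3 → 6 → 10 → 15 → 21 → 28 → 36 → 45

Answer: 45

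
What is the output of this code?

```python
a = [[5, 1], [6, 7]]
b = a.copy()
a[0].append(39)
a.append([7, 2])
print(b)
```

Key concept: shallow copy with nested lists.
Step by step:
`a = [[5, 1], [6, 7]]` → a = [[5, 1], [6, 7]]
`b = a.copy()` → b = [[5, 1], [6, 7]]
`a[0].append(39)` → a = [[5, 1, 39], [6, 7]]; b = [[5, 1, 39], [6, 7]]
`a.append([7, 2])` → a = [[5, 1, 39], [6, 7], [7, 2]]
`print(b)` → prints [[5, 1, 39], [6, 7]]

Answer: [[5, 1, 39], [6, 7]]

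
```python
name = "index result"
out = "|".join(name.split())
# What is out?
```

Trace:
`name = "index result"` → name = 'index result'
`out = "|".join(name.split())` → out = 'index|result'
So out = 'index|result'

Answer: 'index|result'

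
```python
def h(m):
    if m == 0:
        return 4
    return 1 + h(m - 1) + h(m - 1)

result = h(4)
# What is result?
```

h(m) = 1 + 2·h(m-1), h(0)=4. Closed form: (4+1)·2^4 - 1 = 79.

Answer: 79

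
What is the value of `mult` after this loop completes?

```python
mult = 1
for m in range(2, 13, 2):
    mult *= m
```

Product of even numbers 2 to 12
`mult` takes the values: 1 → 2 → 8 → 48 → 384 → 3840 → 46080

Answer: 46080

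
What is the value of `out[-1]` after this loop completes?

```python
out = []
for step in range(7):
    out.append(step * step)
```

Last element of squares 0 to 6
`out` takes the values: [] → [0] → [0, 1] → [0, 1, 4] → [0, 1, 4, 9] → [0, 1, 4, 9, 16] → [0, 1, 4, 9, 16, 25] → [0, 1, 4, 9, 16, 25, 36]
So `out[-1]` = 36

Answer: 36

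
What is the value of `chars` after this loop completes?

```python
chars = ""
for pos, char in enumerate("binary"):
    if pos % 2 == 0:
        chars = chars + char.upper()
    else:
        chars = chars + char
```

Uppercase even positions in 'binary'
`chars` takes the values: "" → "B" → "Bi" → "BiN" → "BiNa" → "BiNaR" → "BiNaRy"

Answer: "BiNaRy"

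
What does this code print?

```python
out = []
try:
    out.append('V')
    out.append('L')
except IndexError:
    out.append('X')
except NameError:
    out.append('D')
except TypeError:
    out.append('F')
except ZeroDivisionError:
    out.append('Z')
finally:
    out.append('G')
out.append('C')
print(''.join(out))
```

Execution trace: 'V' (try body) → 'L' (try body, no exception) → 'G' (finally) → 'C' (after the try/except). Output: VLGC

Answer: VLGC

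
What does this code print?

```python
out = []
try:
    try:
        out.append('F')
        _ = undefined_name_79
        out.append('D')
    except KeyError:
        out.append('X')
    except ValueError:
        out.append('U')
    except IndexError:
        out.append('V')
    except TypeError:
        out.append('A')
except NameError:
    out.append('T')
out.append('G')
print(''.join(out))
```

Execution trace: 'F' (try body) → 'T' (outer except NameError) → 'G' (after the try/except). Output: FTG

Answer: FTG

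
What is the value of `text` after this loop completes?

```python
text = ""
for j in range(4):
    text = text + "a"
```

Repeat 'a' 4 times
`text` takes the values: "" → "a" → "aa" → "aaa" → "aaaa"

Answer: "aaaa"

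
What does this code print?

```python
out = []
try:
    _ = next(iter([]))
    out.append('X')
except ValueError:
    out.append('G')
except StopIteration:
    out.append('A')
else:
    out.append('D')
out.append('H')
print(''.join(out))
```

Execution trace: 'A' (except StopIteration) → 'H' (after the try/except). Output: AH

Answer: AH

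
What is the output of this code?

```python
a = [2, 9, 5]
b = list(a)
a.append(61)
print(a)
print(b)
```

Key concept: list() constructor creates copy.
Step by step:
`a = [2, 9, 5]` → a = [2, 9, 5]
`b = list(a)` → b = [2, 9, 5]
`a.append(61)` → a = [2, 9, 5, 61]
`print(a)` → prints [2, 9, 5, 61]
`print(b)` → prints [2, 9, 5]

Answer:
[2, 9, 5, 61]
[2, 9, 5]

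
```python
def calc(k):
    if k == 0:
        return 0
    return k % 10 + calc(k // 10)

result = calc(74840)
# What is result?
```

Sum of digits of 74840: 0 + 4 + 8 + 4 + 7 = 23

Answer: 23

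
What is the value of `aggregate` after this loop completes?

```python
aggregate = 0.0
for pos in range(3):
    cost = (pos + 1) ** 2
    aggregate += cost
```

Sum of squared losses 1² + 2² + ... + 3²
`aggregate` takes the values: 0.0 → 1.0 → 5.0 → 14.0

Answer: 14.0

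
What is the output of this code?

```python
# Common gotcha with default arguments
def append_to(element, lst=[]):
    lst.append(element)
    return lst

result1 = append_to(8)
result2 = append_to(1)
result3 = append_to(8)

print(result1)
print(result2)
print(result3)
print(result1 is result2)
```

Key concept: mutable default argument gotcha.
Step by step:
`result1 = append_to(8)` → result1 = [8]
`result2 = append_to(1)` → result1 = [8, 1] (same object as result2); result2 = [8, 1] (same object as result1)
`result3 = append_to(8)` → result1 = [8, 1, 8] (same object as result2, result3); result2 = [8, 1, 8] (same object as result1, result3); result3 = [8, 1, 8] (same object as result1, result2)
`print(result1)` → prints [8, 1, 8]
`print(result2)` → prints [8, 1, 8]
`print(result3)` → prints [8, 1, 8]
`print(result1 is result2)` → prints True

Answer:
[8, 1, 8]
[8, 1, 8]
[8, 1, 8]
True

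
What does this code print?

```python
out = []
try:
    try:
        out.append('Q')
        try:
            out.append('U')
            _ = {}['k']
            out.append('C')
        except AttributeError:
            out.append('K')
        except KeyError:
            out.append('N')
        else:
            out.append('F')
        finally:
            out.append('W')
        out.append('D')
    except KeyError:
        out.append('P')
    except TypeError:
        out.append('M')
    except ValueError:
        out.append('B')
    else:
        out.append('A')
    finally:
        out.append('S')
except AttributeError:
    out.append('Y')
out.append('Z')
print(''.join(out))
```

Execution trace: 'Q' (try body) → 'U' (inner try body) → 'N' (inner except KeyError) → 'W' (inner finally) → 'D' (try body, no exception) → 'A' (else) → 'S' (finally) → 'Z' (after the try/except). Output: QUNWDASZ

Answer: QUNWDASZ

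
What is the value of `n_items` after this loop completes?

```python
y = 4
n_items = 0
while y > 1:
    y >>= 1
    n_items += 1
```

Count right shifts until 1
`n_items` takes the values: 0 → 1 → 2

Answer: 2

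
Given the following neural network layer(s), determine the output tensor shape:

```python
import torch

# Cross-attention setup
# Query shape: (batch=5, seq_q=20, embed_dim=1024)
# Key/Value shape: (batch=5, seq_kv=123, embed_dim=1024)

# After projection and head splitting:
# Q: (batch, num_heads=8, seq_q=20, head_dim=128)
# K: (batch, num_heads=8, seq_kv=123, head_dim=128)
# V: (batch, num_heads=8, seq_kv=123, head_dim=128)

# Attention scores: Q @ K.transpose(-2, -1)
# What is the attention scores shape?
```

Input: (5, 20, 1024) -> Output: (5, 8, 20, 123)

Answer: (5, 8, 20, 123)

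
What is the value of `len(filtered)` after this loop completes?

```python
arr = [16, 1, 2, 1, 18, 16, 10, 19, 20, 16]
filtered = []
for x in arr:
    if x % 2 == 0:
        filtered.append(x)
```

Count even numbers in [16, 1, 2, 1, 18, 16, 10, 19, 20, 16]
`filtered` takes the values: [] → [16] → [16, 2] → [16, 2, 18] → [16, 2, 18, 16] → [16, 2, 18, 16, 10] → [16, 2, 18, 16, 10, 20] → [16, 2, 18, 16, 10, 20, 16]
So `len(filtered)` = 7

Answer: 7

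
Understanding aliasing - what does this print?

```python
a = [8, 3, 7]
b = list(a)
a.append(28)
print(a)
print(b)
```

Key concept: list() constructor creates copy.
Step by step:
`a = [8, 3, 7]` → a = [8, 3, 7]
`b = list(a)` → b = [8, 3, 7]
`a.append(28)` → a = [8, 3, 7, 28]
`print(a)` → prints [8, 3, 7, 28]
`print(b)` → prints [8, 3, 7]

Answer:
[8, 3, 7, 28]
[8, 3, 7]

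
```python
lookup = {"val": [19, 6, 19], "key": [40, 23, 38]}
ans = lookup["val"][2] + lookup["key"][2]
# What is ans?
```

Trace:
`lookup = {"val": [19, 6, 19], "key": [40, 23, 38]}` → lookup = {'val': [19, 6, 19], 'key': [40, 23, 38]}
`ans = lookup["val"][2] + lookup["key"][2]` → ans = 57
So ans = 57

Answer: 57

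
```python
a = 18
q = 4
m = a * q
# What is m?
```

Trace:
`a = 18` → a = 18
`q = 4` → q = 4
`m = a * q` → m = 72
So m = 72

Answer: 72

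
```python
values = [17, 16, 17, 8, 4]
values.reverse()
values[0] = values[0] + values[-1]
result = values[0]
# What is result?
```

Trace:
`values = [17, 16, 17, 8, 4]` → values = [17, 16, 17, 8, 4]
`values.reverse()` → values = [4, 8, 17, 16, 17]
`values[0] = values[0] + values[-1]` → values = [21, 8, 17, 16, 17]
`result = values[0]` → result = 21
So result = 21

Answer: 21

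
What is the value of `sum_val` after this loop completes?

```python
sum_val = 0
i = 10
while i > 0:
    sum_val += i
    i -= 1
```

Sum 10 down to 1
`sum_val` takes the values: 0 → 10 → 19 → 27 → 34 → 40 → 45 → 49 → 52 → 54 → 55

Answer: 55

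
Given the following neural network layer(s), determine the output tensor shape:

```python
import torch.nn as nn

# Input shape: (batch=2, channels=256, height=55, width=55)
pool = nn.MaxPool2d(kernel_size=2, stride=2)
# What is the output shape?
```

Input: (2, 256, 55, 55) -> Output: (2, 256, 27, 27)

Answer: (2, 256, 27, 27)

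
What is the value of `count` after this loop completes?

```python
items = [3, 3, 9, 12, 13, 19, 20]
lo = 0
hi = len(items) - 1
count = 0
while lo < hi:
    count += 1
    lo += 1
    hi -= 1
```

Iterations until pointers meet (list length 7)
`count` takes the values: 0 → 1 → 2 → 3

Answer: 3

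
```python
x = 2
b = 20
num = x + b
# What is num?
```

Trace:
`x = 2` → x = 2
`b = 20` → b = 20
`num = x + b` → num = 22
So num = 22

Answer: 22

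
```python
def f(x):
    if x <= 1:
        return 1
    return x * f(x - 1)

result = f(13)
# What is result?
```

f(13) = 13 * 12 * 11 * 10 * 9 * 8 * 7 * 6 * 5 * 4 * 3 * 2 * 1 = 6227020800

Answer: 6227020800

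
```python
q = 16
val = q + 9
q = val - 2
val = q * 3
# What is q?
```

Trace:
`q = 16` → q = 16
`val = q + 9` → val = 25
`q = val - 2` → q = 23
`val = q * 3` → val = 69
So q = 23

Answer: 23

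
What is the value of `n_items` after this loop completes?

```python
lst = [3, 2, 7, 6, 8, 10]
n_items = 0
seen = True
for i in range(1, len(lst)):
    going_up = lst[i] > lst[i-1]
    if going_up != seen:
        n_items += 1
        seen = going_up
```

Count direction changes in [3, 2, 7, 6, 8, 10]
`n_items` takes the values: 0 → 1 → 2 → 3 → 4

Answer: 4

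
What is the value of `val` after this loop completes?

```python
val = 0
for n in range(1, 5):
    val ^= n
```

XOR of 1 to 4
`val` takes the values: 0 → 1 → 3 → 0 → 4

Answer: 4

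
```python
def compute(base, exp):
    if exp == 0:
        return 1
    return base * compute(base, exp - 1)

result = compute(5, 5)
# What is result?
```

compute(5, 5) = 5 * 5 * 5 * 5 * 5 = 3125

Answer: 3125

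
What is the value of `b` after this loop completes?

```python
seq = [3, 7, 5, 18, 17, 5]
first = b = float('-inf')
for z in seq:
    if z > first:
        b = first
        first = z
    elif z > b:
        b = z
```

Second largest (with repeats) in [3, 7, 5, 18, 17, 5]
`b` takes the values: -inf → 3 → 5 → 7 → 17

Answer: 17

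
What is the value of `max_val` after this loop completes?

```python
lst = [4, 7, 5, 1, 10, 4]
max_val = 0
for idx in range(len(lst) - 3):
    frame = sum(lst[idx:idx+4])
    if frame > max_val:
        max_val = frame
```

Max sum of 4-element window in [4, 7, 5, 1, 10, 4]
`max_val` takes the values: 0 → 17 → 23

Answer: 23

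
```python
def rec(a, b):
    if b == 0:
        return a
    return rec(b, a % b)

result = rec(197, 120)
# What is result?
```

rec(197, 120) -> rec(120, 77) -> rec(77, 43) -> rec(43, 34) -> rec(34, 9) -> rec(9, 7) -> rec(7, 2) -> rec(2, 1) -> rec(1, 0) -> 1

Answer: 1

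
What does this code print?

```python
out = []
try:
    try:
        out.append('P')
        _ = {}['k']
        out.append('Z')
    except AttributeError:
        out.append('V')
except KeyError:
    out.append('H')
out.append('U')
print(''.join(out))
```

Execution trace: 'P' (inner try body) → 'H' (outer except KeyError) → 'U' (after the try/except). Output: PHU

Answer: PHU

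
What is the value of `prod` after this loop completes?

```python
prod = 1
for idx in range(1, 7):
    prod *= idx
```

6! = 720
`prod` takes the values: 1 → 2 → 6 → 24 → 120 → 720

Answer: 720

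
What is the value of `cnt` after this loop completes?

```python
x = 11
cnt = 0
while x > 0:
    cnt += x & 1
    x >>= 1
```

Count set bits in 11 (binary: 0b1011)
`cnt` takes the values: 0 → 1 → 2 → 3

Answer: 3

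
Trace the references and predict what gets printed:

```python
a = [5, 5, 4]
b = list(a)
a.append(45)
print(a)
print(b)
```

Key concept: list() constructor creates copy.
Step by step:
`a = [5, 5, 4]` → a = [5, 5, 4]
`b = list(a)` → b = [5, 5, 4]
`a.append(45)` → a = [5, 5, 4, 45]
`print(a)` → prints [5, 5, 4, 45]
`print(b)` → prints [5, 5, 4]

Answer:
[5, 5, 4, 45]
[5, 5, 4]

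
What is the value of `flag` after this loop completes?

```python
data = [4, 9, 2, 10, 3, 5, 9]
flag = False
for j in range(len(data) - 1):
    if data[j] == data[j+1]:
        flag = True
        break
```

Check consecutive duplicates in [4, 9, 2, 10, 3, 5, 9]
`flag` takes the values: False

Answer: False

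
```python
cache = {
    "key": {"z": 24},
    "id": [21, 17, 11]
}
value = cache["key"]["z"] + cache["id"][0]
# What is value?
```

Trace:
`cache = { ...` → cache = {'key': {'z': 24}, 'id': [21, 17, 11]}
`value = cache["key"]["z"] + cache["id"][0]` → value = 45
So value = 45

Answer: 45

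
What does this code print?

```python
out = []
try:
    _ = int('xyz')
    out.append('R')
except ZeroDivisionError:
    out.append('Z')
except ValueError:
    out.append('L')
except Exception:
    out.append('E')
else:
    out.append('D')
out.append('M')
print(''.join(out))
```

Execution trace: 'L' (except ValueError) → 'M' (after the try/except). Output: LM

Answer: LM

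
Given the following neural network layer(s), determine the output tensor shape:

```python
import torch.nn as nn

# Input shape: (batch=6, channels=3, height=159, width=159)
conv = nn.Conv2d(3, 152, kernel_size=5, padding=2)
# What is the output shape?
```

Input: (6, 3, 159, 159) -> Output: (6, 152, 159, 159)

Answer: (6, 152, 159, 159)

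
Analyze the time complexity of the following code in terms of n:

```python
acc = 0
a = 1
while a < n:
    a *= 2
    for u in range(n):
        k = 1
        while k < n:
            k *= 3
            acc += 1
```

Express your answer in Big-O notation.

Each loop level contributes: log n × n × log n. Multiplying the contributions gives O(n log² n).

Answer: O(n log² n)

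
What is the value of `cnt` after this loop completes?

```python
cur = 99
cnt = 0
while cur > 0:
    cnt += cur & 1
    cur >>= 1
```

Count set bits in 99 (binary: 0b1100011)
`cnt` takes the values: 0 → 1 → 2 → 3 → 4

Answer: 4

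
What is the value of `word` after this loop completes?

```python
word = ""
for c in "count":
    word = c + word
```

Reverse 'count'
`word` takes the values: "" → "c" → "oc" → "uoc" → "nuoc" → "tnuoc"

Answer: "tnuoc"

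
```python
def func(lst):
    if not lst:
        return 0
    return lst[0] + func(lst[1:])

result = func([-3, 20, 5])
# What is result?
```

(-3) + 20 + 5 + 0 = 22

Answer: 22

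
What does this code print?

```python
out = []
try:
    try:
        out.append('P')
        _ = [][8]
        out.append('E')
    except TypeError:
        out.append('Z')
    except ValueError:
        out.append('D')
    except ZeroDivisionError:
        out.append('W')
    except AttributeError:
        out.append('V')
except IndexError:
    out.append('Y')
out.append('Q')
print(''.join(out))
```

Execution trace: 'P' (try body) → 'Y' (outer except IndexError) → 'Q' (after the try/except). Output: PYQ

Answer: PYQ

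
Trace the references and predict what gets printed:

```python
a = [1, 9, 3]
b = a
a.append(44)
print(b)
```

Key concept: basic list aliasing.
Step by step:
`a = [1, 9, 3]` → a = [1, 9, 3]
`b = a` → b = [1, 9, 3] (same object as a)
`a.append(44)` → a = [1, 9, 3, 44] (same object as b); b = [1, 9, 3, 44] (same object as a)
`print(b)` → prints [1, 9, 3, 44]

Answer: [1, 9, 3, 44]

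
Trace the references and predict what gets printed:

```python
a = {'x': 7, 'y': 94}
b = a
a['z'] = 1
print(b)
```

Key concept: dict aliasing.
Step by step:
`a = {'x': 7, 'y': 94}` → a = {'x': 7, 'y': 94}
`b = a` → b = {'x': 7, 'y': 94} (same object as a)
`a['z'] = 1` → a = {'x': 7, 'y': 94, 'z': 1} (same object as b); b = {'x': 7, 'y': 94, 'z': 1} (same object as a)
`print(b)` → prints {'x': 7, 'y': 94, 'z': 1}

Answer: {'x': 7, 'y': 94, 'z': 1}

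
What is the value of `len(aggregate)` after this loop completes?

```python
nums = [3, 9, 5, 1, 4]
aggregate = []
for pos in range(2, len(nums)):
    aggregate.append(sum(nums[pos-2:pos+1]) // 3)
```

Number of 3-element averages
`aggregate` takes the values: [] → [5] → [5, 5] → [5, 5, 3]
So `len(aggregate)` = 3

Answer: 3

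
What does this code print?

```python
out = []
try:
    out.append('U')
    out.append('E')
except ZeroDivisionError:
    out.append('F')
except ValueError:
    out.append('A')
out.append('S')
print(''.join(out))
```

Execution trace: 'U' (try body) → 'E' (try body, no exception) → 'S' (after the try/except). Output: UES

Answer: UES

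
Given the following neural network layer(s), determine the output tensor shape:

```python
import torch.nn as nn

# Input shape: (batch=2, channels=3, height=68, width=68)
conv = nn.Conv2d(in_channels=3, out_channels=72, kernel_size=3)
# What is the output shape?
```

Input: (2, 3, 68, 68) -> Output: (2, 72, 66, 66)

Answer: (2, 72, 66, 66)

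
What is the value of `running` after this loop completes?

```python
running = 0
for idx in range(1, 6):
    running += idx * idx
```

Sum of squares 1² to 5² = 55
`running` takes the values: 0 → 1 → 5 → 14 → 30 → 55

Answer: 55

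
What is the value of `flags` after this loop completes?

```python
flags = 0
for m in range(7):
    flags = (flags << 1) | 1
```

Build 7 consecutive 1-bits: 0b1111111
`flags` takes the values: 0 → 1 → 3 → 7 → 15 → 31 → 63 → 127

Answer: 127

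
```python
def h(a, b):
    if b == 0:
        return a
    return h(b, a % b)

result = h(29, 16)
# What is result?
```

h(29, 16) -> h(16, 13) -> h(13, 3) -> h(3, 1) -> h(1, 0) -> 1

Answer: 1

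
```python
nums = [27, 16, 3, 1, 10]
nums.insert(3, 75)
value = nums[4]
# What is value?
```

Trace:
`nums = [27, 16, 3, 1, 10]` → nums = [27, 16, 3, 1, 10]
`nums.insert(3, 75)` → nums = [27, 16, 3, 75, 1, 10]
`value = nums[4]` → value = 1
So value = 1

Answer: 1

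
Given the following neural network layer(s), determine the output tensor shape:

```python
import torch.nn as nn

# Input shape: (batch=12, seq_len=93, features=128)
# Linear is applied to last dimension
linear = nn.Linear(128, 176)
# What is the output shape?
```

Input: (12, 93, 128) -> Output: (12, 93, 176)

Answer: (12, 93, 176)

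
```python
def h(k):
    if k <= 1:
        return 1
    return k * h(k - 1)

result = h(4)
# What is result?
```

h(4) = 4 * 3 * 2 * 1 = 24

Answer: 24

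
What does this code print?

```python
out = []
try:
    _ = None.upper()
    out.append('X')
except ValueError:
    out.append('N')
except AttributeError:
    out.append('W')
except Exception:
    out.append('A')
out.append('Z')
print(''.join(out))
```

Execution trace: 'W' (except AttributeError) → 'Z' (after the try/except). Output: WZ

Answer: WZ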